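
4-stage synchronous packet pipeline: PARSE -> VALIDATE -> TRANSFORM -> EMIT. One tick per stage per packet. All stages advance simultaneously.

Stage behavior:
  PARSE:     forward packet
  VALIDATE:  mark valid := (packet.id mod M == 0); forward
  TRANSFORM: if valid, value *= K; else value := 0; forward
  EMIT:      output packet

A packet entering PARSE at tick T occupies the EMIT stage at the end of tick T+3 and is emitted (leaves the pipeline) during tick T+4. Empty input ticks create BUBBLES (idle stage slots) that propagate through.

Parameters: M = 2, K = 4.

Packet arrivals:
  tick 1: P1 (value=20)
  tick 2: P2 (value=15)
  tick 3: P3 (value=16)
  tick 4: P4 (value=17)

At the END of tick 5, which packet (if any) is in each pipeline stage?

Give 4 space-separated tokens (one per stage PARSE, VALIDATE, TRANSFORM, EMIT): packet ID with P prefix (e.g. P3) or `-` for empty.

Tick 1: [PARSE:P1(v=20,ok=F), VALIDATE:-, TRANSFORM:-, EMIT:-] out:-; in:P1
Tick 2: [PARSE:P2(v=15,ok=F), VALIDATE:P1(v=20,ok=F), TRANSFORM:-, EMIT:-] out:-; in:P2
Tick 3: [PARSE:P3(v=16,ok=F), VALIDATE:P2(v=15,ok=T), TRANSFORM:P1(v=0,ok=F), EMIT:-] out:-; in:P3
Tick 4: [PARSE:P4(v=17,ok=F), VALIDATE:P3(v=16,ok=F), TRANSFORM:P2(v=60,ok=T), EMIT:P1(v=0,ok=F)] out:-; in:P4
Tick 5: [PARSE:-, VALIDATE:P4(v=17,ok=T), TRANSFORM:P3(v=0,ok=F), EMIT:P2(v=60,ok=T)] out:P1(v=0); in:-
At end of tick 5: ['-', 'P4', 'P3', 'P2']

Answer: - P4 P3 P2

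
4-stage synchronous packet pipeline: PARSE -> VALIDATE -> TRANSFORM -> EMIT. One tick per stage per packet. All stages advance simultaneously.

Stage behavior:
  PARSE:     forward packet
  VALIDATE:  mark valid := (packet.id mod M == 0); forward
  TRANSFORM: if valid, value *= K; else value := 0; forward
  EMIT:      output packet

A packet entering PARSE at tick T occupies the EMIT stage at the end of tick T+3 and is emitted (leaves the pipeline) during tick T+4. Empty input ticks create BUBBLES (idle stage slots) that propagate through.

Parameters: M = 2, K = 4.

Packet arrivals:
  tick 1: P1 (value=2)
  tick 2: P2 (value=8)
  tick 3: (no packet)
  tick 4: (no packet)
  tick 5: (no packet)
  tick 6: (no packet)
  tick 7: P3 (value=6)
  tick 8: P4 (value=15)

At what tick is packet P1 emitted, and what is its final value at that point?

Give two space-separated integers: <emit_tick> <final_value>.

Answer: 5 0

Derivation:
Tick 1: [PARSE:P1(v=2,ok=F), VALIDATE:-, TRANSFORM:-, EMIT:-] out:-; in:P1
Tick 2: [PARSE:P2(v=8,ok=F), VALIDATE:P1(v=2,ok=F), TRANSFORM:-, EMIT:-] out:-; in:P2
Tick 3: [PARSE:-, VALIDATE:P2(v=8,ok=T), TRANSFORM:P1(v=0,ok=F), EMIT:-] out:-; in:-
Tick 4: [PARSE:-, VALIDATE:-, TRANSFORM:P2(v=32,ok=T), EMIT:P1(v=0,ok=F)] out:-; in:-
Tick 5: [PARSE:-, VALIDATE:-, TRANSFORM:-, EMIT:P2(v=32,ok=T)] out:P1(v=0); in:-
Tick 6: [PARSE:-, VALIDATE:-, TRANSFORM:-, EMIT:-] out:P2(v=32); in:-
Tick 7: [PARSE:P3(v=6,ok=F), VALIDATE:-, TRANSFORM:-, EMIT:-] out:-; in:P3
Tick 8: [PARSE:P4(v=15,ok=F), VALIDATE:P3(v=6,ok=F), TRANSFORM:-, EMIT:-] out:-; in:P4
Tick 9: [PARSE:-, VALIDATE:P4(v=15,ok=T), TRANSFORM:P3(v=0,ok=F), EMIT:-] out:-; in:-
Tick 10: [PARSE:-, VALIDATE:-, TRANSFORM:P4(v=60,ok=T), EMIT:P3(v=0,ok=F)] out:-; in:-
Tick 11: [PARSE:-, VALIDATE:-, TRANSFORM:-, EMIT:P4(v=60,ok=T)] out:P3(v=0); in:-
Tick 12: [PARSE:-, VALIDATE:-, TRANSFORM:-, EMIT:-] out:P4(v=60); in:-
P1: arrives tick 1, valid=False (id=1, id%2=1), emit tick 5, final value 0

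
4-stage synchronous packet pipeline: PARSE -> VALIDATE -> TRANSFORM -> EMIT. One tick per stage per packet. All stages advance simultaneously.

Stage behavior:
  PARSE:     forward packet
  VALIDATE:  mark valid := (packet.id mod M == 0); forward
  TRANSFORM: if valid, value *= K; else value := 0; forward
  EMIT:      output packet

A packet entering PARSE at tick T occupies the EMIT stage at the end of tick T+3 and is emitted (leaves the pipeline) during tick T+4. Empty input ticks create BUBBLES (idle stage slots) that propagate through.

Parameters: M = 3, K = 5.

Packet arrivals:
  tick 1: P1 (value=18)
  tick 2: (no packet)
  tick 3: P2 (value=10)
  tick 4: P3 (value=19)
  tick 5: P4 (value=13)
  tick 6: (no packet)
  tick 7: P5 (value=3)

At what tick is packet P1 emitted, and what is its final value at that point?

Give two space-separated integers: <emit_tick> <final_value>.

Tick 1: [PARSE:P1(v=18,ok=F), VALIDATE:-, TRANSFORM:-, EMIT:-] out:-; in:P1
Tick 2: [PARSE:-, VALIDATE:P1(v=18,ok=F), TRANSFORM:-, EMIT:-] out:-; in:-
Tick 3: [PARSE:P2(v=10,ok=F), VALIDATE:-, TRANSFORM:P1(v=0,ok=F), EMIT:-] out:-; in:P2
Tick 4: [PARSE:P3(v=19,ok=F), VALIDATE:P2(v=10,ok=F), TRANSFORM:-, EMIT:P1(v=0,ok=F)] out:-; in:P3
Tick 5: [PARSE:P4(v=13,ok=F), VALIDATE:P3(v=19,ok=T), TRANSFORM:P2(v=0,ok=F), EMIT:-] out:P1(v=0); in:P4
Tick 6: [PARSE:-, VALIDATE:P4(v=13,ok=F), TRANSFORM:P3(v=95,ok=T), EMIT:P2(v=0,ok=F)] out:-; in:-
Tick 7: [PARSE:P5(v=3,ok=F), VALIDATE:-, TRANSFORM:P4(v=0,ok=F), EMIT:P3(v=95,ok=T)] out:P2(v=0); in:P5
Tick 8: [PARSE:-, VALIDATE:P5(v=3,ok=F), TRANSFORM:-, EMIT:P4(v=0,ok=F)] out:P3(v=95); in:-
Tick 9: [PARSE:-, VALIDATE:-, TRANSFORM:P5(v=0,ok=F), EMIT:-] out:P4(v=0); in:-
Tick 10: [PARSE:-, VALIDATE:-, TRANSFORM:-, EMIT:P5(v=0,ok=F)] out:-; in:-
Tick 11: [PARSE:-, VALIDATE:-, TRANSFORM:-, EMIT:-] out:P5(v=0); in:-
P1: arrives tick 1, valid=False (id=1, id%3=1), emit tick 5, final value 0

Answer: 5 0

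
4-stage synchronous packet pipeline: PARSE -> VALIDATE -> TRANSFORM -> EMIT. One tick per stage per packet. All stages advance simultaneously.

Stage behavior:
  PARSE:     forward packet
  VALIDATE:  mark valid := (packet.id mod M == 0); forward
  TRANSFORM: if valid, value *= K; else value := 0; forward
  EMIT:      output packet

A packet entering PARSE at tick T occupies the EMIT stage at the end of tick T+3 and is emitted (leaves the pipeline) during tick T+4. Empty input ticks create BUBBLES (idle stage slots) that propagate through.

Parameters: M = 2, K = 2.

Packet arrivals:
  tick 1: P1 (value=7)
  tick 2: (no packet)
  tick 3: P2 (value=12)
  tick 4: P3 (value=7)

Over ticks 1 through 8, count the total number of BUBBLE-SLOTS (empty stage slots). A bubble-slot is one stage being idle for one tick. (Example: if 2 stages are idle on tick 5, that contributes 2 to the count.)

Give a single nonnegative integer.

Tick 1: [PARSE:P1(v=7,ok=F), VALIDATE:-, TRANSFORM:-, EMIT:-] out:-; bubbles=3
Tick 2: [PARSE:-, VALIDATE:P1(v=7,ok=F), TRANSFORM:-, EMIT:-] out:-; bubbles=3
Tick 3: [PARSE:P2(v=12,ok=F), VALIDATE:-, TRANSFORM:P1(v=0,ok=F), EMIT:-] out:-; bubbles=2
Tick 4: [PARSE:P3(v=7,ok=F), VALIDATE:P2(v=12,ok=T), TRANSFORM:-, EMIT:P1(v=0,ok=F)] out:-; bubbles=1
Tick 5: [PARSE:-, VALIDATE:P3(v=7,ok=F), TRANSFORM:P2(v=24,ok=T), EMIT:-] out:P1(v=0); bubbles=2
Tick 6: [PARSE:-, VALIDATE:-, TRANSFORM:P3(v=0,ok=F), EMIT:P2(v=24,ok=T)] out:-; bubbles=2
Tick 7: [PARSE:-, VALIDATE:-, TRANSFORM:-, EMIT:P3(v=0,ok=F)] out:P2(v=24); bubbles=3
Tick 8: [PARSE:-, VALIDATE:-, TRANSFORM:-, EMIT:-] out:P3(v=0); bubbles=4
Total bubble-slots: 20

Answer: 20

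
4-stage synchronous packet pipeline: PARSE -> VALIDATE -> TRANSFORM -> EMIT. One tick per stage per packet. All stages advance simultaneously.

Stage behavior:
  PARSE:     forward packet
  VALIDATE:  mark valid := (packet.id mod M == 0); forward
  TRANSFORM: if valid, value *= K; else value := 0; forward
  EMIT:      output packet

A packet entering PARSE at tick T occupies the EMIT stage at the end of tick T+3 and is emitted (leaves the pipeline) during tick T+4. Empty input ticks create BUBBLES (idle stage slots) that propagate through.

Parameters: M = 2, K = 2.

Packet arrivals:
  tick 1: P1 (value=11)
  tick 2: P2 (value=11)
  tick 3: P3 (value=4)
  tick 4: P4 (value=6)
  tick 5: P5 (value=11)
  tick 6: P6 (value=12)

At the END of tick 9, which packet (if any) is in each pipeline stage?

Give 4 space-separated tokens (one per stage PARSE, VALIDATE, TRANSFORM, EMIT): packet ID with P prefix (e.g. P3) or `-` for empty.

Tick 1: [PARSE:P1(v=11,ok=F), VALIDATE:-, TRANSFORM:-, EMIT:-] out:-; in:P1
Tick 2: [PARSE:P2(v=11,ok=F), VALIDATE:P1(v=11,ok=F), TRANSFORM:-, EMIT:-] out:-; in:P2
Tick 3: [PARSE:P3(v=4,ok=F), VALIDATE:P2(v=11,ok=T), TRANSFORM:P1(v=0,ok=F), EMIT:-] out:-; in:P3
Tick 4: [PARSE:P4(v=6,ok=F), VALIDATE:P3(v=4,ok=F), TRANSFORM:P2(v=22,ok=T), EMIT:P1(v=0,ok=F)] out:-; in:P4
Tick 5: [PARSE:P5(v=11,ok=F), VALIDATE:P4(v=6,ok=T), TRANSFORM:P3(v=0,ok=F), EMIT:P2(v=22,ok=T)] out:P1(v=0); in:P5
Tick 6: [PARSE:P6(v=12,ok=F), VALIDATE:P5(v=11,ok=F), TRANSFORM:P4(v=12,ok=T), EMIT:P3(v=0,ok=F)] out:P2(v=22); in:P6
Tick 7: [PARSE:-, VALIDATE:P6(v=12,ok=T), TRANSFORM:P5(v=0,ok=F), EMIT:P4(v=12,ok=T)] out:P3(v=0); in:-
Tick 8: [PARSE:-, VALIDATE:-, TRANSFORM:P6(v=24,ok=T), EMIT:P5(v=0,ok=F)] out:P4(v=12); in:-
Tick 9: [PARSE:-, VALIDATE:-, TRANSFORM:-, EMIT:P6(v=24,ok=T)] out:P5(v=0); in:-
At end of tick 9: ['-', '-', '-', 'P6']

Answer: - - - P6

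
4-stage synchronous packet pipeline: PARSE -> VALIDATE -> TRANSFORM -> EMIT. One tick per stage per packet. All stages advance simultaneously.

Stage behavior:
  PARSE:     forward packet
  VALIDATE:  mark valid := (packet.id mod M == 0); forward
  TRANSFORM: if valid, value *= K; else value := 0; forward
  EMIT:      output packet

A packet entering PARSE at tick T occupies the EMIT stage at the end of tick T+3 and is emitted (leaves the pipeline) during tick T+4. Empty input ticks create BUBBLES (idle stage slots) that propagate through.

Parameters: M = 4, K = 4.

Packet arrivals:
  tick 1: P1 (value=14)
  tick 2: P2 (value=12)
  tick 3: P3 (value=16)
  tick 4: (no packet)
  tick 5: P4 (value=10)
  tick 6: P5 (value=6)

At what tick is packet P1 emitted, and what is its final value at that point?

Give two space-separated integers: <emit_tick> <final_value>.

Answer: 5 0

Derivation:
Tick 1: [PARSE:P1(v=14,ok=F), VALIDATE:-, TRANSFORM:-, EMIT:-] out:-; in:P1
Tick 2: [PARSE:P2(v=12,ok=F), VALIDATE:P1(v=14,ok=F), TRANSFORM:-, EMIT:-] out:-; in:P2
Tick 3: [PARSE:P3(v=16,ok=F), VALIDATE:P2(v=12,ok=F), TRANSFORM:P1(v=0,ok=F), EMIT:-] out:-; in:P3
Tick 4: [PARSE:-, VALIDATE:P3(v=16,ok=F), TRANSFORM:P2(v=0,ok=F), EMIT:P1(v=0,ok=F)] out:-; in:-
Tick 5: [PARSE:P4(v=10,ok=F), VALIDATE:-, TRANSFORM:P3(v=0,ok=F), EMIT:P2(v=0,ok=F)] out:P1(v=0); in:P4
Tick 6: [PARSE:P5(v=6,ok=F), VALIDATE:P4(v=10,ok=T), TRANSFORM:-, EMIT:P3(v=0,ok=F)] out:P2(v=0); in:P5
Tick 7: [PARSE:-, VALIDATE:P5(v=6,ok=F), TRANSFORM:P4(v=40,ok=T), EMIT:-] out:P3(v=0); in:-
Tick 8: [PARSE:-, VALIDATE:-, TRANSFORM:P5(v=0,ok=F), EMIT:P4(v=40,ok=T)] out:-; in:-
Tick 9: [PARSE:-, VALIDATE:-, TRANSFORM:-, EMIT:P5(v=0,ok=F)] out:P4(v=40); in:-
Tick 10: [PARSE:-, VALIDATE:-, TRANSFORM:-, EMIT:-] out:P5(v=0); in:-
P1: arrives tick 1, valid=False (id=1, id%4=1), emit tick 5, final value 0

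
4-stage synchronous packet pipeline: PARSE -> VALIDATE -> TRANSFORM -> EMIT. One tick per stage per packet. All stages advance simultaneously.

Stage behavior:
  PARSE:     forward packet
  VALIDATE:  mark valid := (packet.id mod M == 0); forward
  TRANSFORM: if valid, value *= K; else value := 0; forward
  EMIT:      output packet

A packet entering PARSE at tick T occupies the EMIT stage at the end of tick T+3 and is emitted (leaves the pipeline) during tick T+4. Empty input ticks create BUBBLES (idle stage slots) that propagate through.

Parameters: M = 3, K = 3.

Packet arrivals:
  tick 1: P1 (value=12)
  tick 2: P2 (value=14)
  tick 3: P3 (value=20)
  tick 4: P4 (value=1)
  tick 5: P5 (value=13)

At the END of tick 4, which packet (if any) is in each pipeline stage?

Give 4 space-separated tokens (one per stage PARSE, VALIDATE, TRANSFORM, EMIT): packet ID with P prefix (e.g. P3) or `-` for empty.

Answer: P4 P3 P2 P1

Derivation:
Tick 1: [PARSE:P1(v=12,ok=F), VALIDATE:-, TRANSFORM:-, EMIT:-] out:-; in:P1
Tick 2: [PARSE:P2(v=14,ok=F), VALIDATE:P1(v=12,ok=F), TRANSFORM:-, EMIT:-] out:-; in:P2
Tick 3: [PARSE:P3(v=20,ok=F), VALIDATE:P2(v=14,ok=F), TRANSFORM:P1(v=0,ok=F), EMIT:-] out:-; in:P3
Tick 4: [PARSE:P4(v=1,ok=F), VALIDATE:P3(v=20,ok=T), TRANSFORM:P2(v=0,ok=F), EMIT:P1(v=0,ok=F)] out:-; in:P4
At end of tick 4: ['P4', 'P3', 'P2', 'P1']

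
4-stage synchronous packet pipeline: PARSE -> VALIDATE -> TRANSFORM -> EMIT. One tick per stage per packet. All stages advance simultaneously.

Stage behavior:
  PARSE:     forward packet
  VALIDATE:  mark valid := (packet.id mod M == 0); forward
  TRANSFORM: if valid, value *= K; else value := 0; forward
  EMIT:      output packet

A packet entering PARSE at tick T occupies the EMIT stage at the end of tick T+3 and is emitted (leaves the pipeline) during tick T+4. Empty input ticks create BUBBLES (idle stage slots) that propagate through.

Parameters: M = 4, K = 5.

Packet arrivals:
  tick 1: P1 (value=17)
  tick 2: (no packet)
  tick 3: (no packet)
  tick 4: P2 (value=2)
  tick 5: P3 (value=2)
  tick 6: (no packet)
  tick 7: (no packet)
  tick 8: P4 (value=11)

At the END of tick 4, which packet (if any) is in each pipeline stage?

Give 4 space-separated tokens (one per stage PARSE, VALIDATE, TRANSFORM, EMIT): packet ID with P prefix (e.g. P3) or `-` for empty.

Answer: P2 - - P1

Derivation:
Tick 1: [PARSE:P1(v=17,ok=F), VALIDATE:-, TRANSFORM:-, EMIT:-] out:-; in:P1
Tick 2: [PARSE:-, VALIDATE:P1(v=17,ok=F), TRANSFORM:-, EMIT:-] out:-; in:-
Tick 3: [PARSE:-, VALIDATE:-, TRANSFORM:P1(v=0,ok=F), EMIT:-] out:-; in:-
Tick 4: [PARSE:P2(v=2,ok=F), VALIDATE:-, TRANSFORM:-, EMIT:P1(v=0,ok=F)] out:-; in:P2
At end of tick 4: ['P2', '-', '-', 'P1']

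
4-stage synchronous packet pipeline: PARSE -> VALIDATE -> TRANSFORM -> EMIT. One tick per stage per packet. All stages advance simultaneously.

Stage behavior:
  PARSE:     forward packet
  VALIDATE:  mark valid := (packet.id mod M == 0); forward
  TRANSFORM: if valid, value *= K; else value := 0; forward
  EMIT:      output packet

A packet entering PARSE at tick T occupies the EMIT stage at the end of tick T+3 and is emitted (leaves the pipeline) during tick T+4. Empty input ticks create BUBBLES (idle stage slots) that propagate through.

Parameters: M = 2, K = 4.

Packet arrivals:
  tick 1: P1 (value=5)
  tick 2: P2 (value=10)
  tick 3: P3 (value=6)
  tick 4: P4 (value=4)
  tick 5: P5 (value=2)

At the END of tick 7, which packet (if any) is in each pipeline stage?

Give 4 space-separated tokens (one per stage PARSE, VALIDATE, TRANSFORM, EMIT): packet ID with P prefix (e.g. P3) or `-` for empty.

Answer: - - P5 P4

Derivation:
Tick 1: [PARSE:P1(v=5,ok=F), VALIDATE:-, TRANSFORM:-, EMIT:-] out:-; in:P1
Tick 2: [PARSE:P2(v=10,ok=F), VALIDATE:P1(v=5,ok=F), TRANSFORM:-, EMIT:-] out:-; in:P2
Tick 3: [PARSE:P3(v=6,ok=F), VALIDATE:P2(v=10,ok=T), TRANSFORM:P1(v=0,ok=F), EMIT:-] out:-; in:P3
Tick 4: [PARSE:P4(v=4,ok=F), VALIDATE:P3(v=6,ok=F), TRANSFORM:P2(v=40,ok=T), EMIT:P1(v=0,ok=F)] out:-; in:P4
Tick 5: [PARSE:P5(v=2,ok=F), VALIDATE:P4(v=4,ok=T), TRANSFORM:P3(v=0,ok=F), EMIT:P2(v=40,ok=T)] out:P1(v=0); in:P5
Tick 6: [PARSE:-, VALIDATE:P5(v=2,ok=F), TRANSFORM:P4(v=16,ok=T), EMIT:P3(v=0,ok=F)] out:P2(v=40); in:-
Tick 7: [PARSE:-, VALIDATE:-, TRANSFORM:P5(v=0,ok=F), EMIT:P4(v=16,ok=T)] out:P3(v=0); in:-
At end of tick 7: ['-', '-', 'P5', 'P4']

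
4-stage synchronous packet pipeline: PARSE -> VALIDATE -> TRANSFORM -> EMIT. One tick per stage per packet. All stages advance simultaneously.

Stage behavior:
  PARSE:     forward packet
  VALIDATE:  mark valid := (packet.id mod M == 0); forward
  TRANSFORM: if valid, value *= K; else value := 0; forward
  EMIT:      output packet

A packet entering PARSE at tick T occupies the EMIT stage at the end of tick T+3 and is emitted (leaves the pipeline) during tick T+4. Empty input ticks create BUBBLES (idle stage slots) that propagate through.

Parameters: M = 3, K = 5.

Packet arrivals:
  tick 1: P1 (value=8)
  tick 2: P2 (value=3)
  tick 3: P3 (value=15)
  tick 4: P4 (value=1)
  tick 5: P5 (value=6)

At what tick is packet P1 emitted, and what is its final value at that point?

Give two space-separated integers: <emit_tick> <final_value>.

Tick 1: [PARSE:P1(v=8,ok=F), VALIDATE:-, TRANSFORM:-, EMIT:-] out:-; in:P1
Tick 2: [PARSE:P2(v=3,ok=F), VALIDATE:P1(v=8,ok=F), TRANSFORM:-, EMIT:-] out:-; in:P2
Tick 3: [PARSE:P3(v=15,ok=F), VALIDATE:P2(v=3,ok=F), TRANSFORM:P1(v=0,ok=F), EMIT:-] out:-; in:P3
Tick 4: [PARSE:P4(v=1,ok=F), VALIDATE:P3(v=15,ok=T), TRANSFORM:P2(v=0,ok=F), EMIT:P1(v=0,ok=F)] out:-; in:P4
Tick 5: [PARSE:P5(v=6,ok=F), VALIDATE:P4(v=1,ok=F), TRANSFORM:P3(v=75,ok=T), EMIT:P2(v=0,ok=F)] out:P1(v=0); in:P5
Tick 6: [PARSE:-, VALIDATE:P5(v=6,ok=F), TRANSFORM:P4(v=0,ok=F), EMIT:P3(v=75,ok=T)] out:P2(v=0); in:-
Tick 7: [PARSE:-, VALIDATE:-, TRANSFORM:P5(v=0,ok=F), EMIT:P4(v=0,ok=F)] out:P3(v=75); in:-
Tick 8: [PARSE:-, VALIDATE:-, TRANSFORM:-, EMIT:P5(v=0,ok=F)] out:P4(v=0); in:-
Tick 9: [PARSE:-, VALIDATE:-, TRANSFORM:-, EMIT:-] out:P5(v=0); in:-
P1: arrives tick 1, valid=False (id=1, id%3=1), emit tick 5, final value 0

Answer: 5 0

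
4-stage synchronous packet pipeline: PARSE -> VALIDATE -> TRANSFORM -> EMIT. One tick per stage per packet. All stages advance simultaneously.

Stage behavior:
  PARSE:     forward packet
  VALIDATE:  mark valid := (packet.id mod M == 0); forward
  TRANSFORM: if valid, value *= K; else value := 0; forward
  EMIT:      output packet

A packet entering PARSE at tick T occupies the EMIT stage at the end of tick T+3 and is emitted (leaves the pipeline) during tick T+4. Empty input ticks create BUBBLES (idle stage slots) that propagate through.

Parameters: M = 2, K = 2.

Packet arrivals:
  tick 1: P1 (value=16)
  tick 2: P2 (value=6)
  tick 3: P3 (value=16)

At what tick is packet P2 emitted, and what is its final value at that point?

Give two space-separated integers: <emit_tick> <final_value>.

Answer: 6 12

Derivation:
Tick 1: [PARSE:P1(v=16,ok=F), VALIDATE:-, TRANSFORM:-, EMIT:-] out:-; in:P1
Tick 2: [PARSE:P2(v=6,ok=F), VALIDATE:P1(v=16,ok=F), TRANSFORM:-, EMIT:-] out:-; in:P2
Tick 3: [PARSE:P3(v=16,ok=F), VALIDATE:P2(v=6,ok=T), TRANSFORM:P1(v=0,ok=F), EMIT:-] out:-; in:P3
Tick 4: [PARSE:-, VALIDATE:P3(v=16,ok=F), TRANSFORM:P2(v=12,ok=T), EMIT:P1(v=0,ok=F)] out:-; in:-
Tick 5: [PARSE:-, VALIDATE:-, TRANSFORM:P3(v=0,ok=F), EMIT:P2(v=12,ok=T)] out:P1(v=0); in:-
Tick 6: [PARSE:-, VALIDATE:-, TRANSFORM:-, EMIT:P3(v=0,ok=F)] out:P2(v=12); in:-
Tick 7: [PARSE:-, VALIDATE:-, TRANSFORM:-, EMIT:-] out:P3(v=0); in:-
P2: arrives tick 2, valid=True (id=2, id%2=0), emit tick 6, final value 12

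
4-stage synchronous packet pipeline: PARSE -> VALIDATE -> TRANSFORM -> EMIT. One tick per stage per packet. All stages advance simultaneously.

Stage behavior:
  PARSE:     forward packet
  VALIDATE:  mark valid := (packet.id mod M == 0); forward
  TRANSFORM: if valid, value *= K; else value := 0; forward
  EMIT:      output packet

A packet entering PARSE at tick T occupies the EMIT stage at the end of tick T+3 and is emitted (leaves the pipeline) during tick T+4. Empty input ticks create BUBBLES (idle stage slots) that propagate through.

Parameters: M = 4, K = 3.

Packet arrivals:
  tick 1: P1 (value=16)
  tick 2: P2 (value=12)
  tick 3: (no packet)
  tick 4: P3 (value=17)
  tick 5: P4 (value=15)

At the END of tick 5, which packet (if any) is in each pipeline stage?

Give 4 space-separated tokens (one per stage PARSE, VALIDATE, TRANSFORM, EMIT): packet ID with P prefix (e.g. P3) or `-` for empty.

Answer: P4 P3 - P2

Derivation:
Tick 1: [PARSE:P1(v=16,ok=F), VALIDATE:-, TRANSFORM:-, EMIT:-] out:-; in:P1
Tick 2: [PARSE:P2(v=12,ok=F), VALIDATE:P1(v=16,ok=F), TRANSFORM:-, EMIT:-] out:-; in:P2
Tick 3: [PARSE:-, VALIDATE:P2(v=12,ok=F), TRANSFORM:P1(v=0,ok=F), EMIT:-] out:-; in:-
Tick 4: [PARSE:P3(v=17,ok=F), VALIDATE:-, TRANSFORM:P2(v=0,ok=F), EMIT:P1(v=0,ok=F)] out:-; in:P3
Tick 5: [PARSE:P4(v=15,ok=F), VALIDATE:P3(v=17,ok=F), TRANSFORM:-, EMIT:P2(v=0,ok=F)] out:P1(v=0); in:P4
At end of tick 5: ['P4', 'P3', '-', 'P2']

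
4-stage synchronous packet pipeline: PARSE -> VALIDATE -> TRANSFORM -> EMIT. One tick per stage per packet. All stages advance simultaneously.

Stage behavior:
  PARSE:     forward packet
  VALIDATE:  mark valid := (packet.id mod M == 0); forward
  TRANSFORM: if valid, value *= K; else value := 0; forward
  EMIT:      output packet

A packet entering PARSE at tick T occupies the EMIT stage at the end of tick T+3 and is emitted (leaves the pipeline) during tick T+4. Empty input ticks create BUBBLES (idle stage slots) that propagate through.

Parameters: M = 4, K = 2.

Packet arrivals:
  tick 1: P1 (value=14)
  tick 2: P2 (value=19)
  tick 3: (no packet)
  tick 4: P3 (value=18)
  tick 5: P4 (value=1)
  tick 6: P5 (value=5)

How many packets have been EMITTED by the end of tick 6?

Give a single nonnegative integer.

Answer: 2

Derivation:
Tick 1: [PARSE:P1(v=14,ok=F), VALIDATE:-, TRANSFORM:-, EMIT:-] out:-; in:P1
Tick 2: [PARSE:P2(v=19,ok=F), VALIDATE:P1(v=14,ok=F), TRANSFORM:-, EMIT:-] out:-; in:P2
Tick 3: [PARSE:-, VALIDATE:P2(v=19,ok=F), TRANSFORM:P1(v=0,ok=F), EMIT:-] out:-; in:-
Tick 4: [PARSE:P3(v=18,ok=F), VALIDATE:-, TRANSFORM:P2(v=0,ok=F), EMIT:P1(v=0,ok=F)] out:-; in:P3
Tick 5: [PARSE:P4(v=1,ok=F), VALIDATE:P3(v=18,ok=F), TRANSFORM:-, EMIT:P2(v=0,ok=F)] out:P1(v=0); in:P4
Tick 6: [PARSE:P5(v=5,ok=F), VALIDATE:P4(v=1,ok=T), TRANSFORM:P3(v=0,ok=F), EMIT:-] out:P2(v=0); in:P5
Emitted by tick 6: ['P1', 'P2']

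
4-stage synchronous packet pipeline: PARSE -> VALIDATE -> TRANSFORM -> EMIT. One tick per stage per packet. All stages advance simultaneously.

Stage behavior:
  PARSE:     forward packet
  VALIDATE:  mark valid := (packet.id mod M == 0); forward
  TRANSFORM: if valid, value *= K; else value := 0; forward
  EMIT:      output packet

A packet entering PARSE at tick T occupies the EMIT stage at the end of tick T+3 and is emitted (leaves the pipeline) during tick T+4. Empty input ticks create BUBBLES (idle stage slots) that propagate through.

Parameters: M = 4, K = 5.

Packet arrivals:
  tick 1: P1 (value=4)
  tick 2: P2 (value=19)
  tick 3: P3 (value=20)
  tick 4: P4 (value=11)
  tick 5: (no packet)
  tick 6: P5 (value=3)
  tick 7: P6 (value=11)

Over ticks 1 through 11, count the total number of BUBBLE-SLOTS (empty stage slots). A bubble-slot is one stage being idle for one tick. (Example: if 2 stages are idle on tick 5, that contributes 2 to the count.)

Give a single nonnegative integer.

Answer: 20

Derivation:
Tick 1: [PARSE:P1(v=4,ok=F), VALIDATE:-, TRANSFORM:-, EMIT:-] out:-; bubbles=3
Tick 2: [PARSE:P2(v=19,ok=F), VALIDATE:P1(v=4,ok=F), TRANSFORM:-, EMIT:-] out:-; bubbles=2
Tick 3: [PARSE:P3(v=20,ok=F), VALIDATE:P2(v=19,ok=F), TRANSFORM:P1(v=0,ok=F), EMIT:-] out:-; bubbles=1
Tick 4: [PARSE:P4(v=11,ok=F), VALIDATE:P3(v=20,ok=F), TRANSFORM:P2(v=0,ok=F), EMIT:P1(v=0,ok=F)] out:-; bubbles=0
Tick 5: [PARSE:-, VALIDATE:P4(v=11,ok=T), TRANSFORM:P3(v=0,ok=F), EMIT:P2(v=0,ok=F)] out:P1(v=0); bubbles=1
Tick 6: [PARSE:P5(v=3,ok=F), VALIDATE:-, TRANSFORM:P4(v=55,ok=T), EMIT:P3(v=0,ok=F)] out:P2(v=0); bubbles=1
Tick 7: [PARSE:P6(v=11,ok=F), VALIDATE:P5(v=3,ok=F), TRANSFORM:-, EMIT:P4(v=55,ok=T)] out:P3(v=0); bubbles=1
Tick 8: [PARSE:-, VALIDATE:P6(v=11,ok=F), TRANSFORM:P5(v=0,ok=F), EMIT:-] out:P4(v=55); bubbles=2
Tick 9: [PARSE:-, VALIDATE:-, TRANSFORM:P6(v=0,ok=F), EMIT:P5(v=0,ok=F)] out:-; bubbles=2
Tick 10: [PARSE:-, VALIDATE:-, TRANSFORM:-, EMIT:P6(v=0,ok=F)] out:P5(v=0); bubbles=3
Tick 11: [PARSE:-, VALIDATE:-, TRANSFORM:-, EMIT:-] out:P6(v=0); bubbles=4
Total bubble-slots: 20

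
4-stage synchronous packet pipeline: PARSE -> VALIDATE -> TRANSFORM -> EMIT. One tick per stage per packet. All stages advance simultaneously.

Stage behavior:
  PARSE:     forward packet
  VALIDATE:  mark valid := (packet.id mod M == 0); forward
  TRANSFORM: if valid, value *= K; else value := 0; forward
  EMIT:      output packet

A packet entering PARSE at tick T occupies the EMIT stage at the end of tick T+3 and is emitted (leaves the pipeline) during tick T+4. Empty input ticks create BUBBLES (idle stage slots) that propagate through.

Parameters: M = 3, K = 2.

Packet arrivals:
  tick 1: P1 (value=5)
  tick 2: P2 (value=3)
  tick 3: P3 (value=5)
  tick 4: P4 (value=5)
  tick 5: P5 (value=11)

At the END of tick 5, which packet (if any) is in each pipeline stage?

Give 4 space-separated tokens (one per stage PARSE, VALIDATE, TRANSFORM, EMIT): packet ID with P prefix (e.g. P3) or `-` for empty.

Tick 1: [PARSE:P1(v=5,ok=F), VALIDATE:-, TRANSFORM:-, EMIT:-] out:-; in:P1
Tick 2: [PARSE:P2(v=3,ok=F), VALIDATE:P1(v=5,ok=F), TRANSFORM:-, EMIT:-] out:-; in:P2
Tick 3: [PARSE:P3(v=5,ok=F), VALIDATE:P2(v=3,ok=F), TRANSFORM:P1(v=0,ok=F), EMIT:-] out:-; in:P3
Tick 4: [PARSE:P4(v=5,ok=F), VALIDATE:P3(v=5,ok=T), TRANSFORM:P2(v=0,ok=F), EMIT:P1(v=0,ok=F)] out:-; in:P4
Tick 5: [PARSE:P5(v=11,ok=F), VALIDATE:P4(v=5,ok=F), TRANSFORM:P3(v=10,ok=T), EMIT:P2(v=0,ok=F)] out:P1(v=0); in:P5
At end of tick 5: ['P5', 'P4', 'P3', 'P2']

Answer: P5 P4 P3 P2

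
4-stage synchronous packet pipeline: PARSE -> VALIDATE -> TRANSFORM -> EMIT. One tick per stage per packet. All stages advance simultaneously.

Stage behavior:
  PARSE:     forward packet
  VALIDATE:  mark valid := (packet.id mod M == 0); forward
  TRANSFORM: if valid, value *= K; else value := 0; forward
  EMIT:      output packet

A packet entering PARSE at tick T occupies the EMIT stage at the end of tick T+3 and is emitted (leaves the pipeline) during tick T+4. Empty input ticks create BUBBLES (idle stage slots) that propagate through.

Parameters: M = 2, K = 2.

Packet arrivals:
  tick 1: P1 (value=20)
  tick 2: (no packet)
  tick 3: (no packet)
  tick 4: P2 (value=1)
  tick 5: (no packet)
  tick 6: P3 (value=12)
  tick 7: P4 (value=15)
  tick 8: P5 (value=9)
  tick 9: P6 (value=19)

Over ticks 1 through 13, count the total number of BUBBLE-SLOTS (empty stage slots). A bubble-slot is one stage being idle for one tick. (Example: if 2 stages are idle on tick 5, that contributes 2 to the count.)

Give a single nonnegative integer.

Answer: 28

Derivation:
Tick 1: [PARSE:P1(v=20,ok=F), VALIDATE:-, TRANSFORM:-, EMIT:-] out:-; bubbles=3
Tick 2: [PARSE:-, VALIDATE:P1(v=20,ok=F), TRANSFORM:-, EMIT:-] out:-; bubbles=3
Tick 3: [PARSE:-, VALIDATE:-, TRANSFORM:P1(v=0,ok=F), EMIT:-] out:-; bubbles=3
Tick 4: [PARSE:P2(v=1,ok=F), VALIDATE:-, TRANSFORM:-, EMIT:P1(v=0,ok=F)] out:-; bubbles=2
Tick 5: [PARSE:-, VALIDATE:P2(v=1,ok=T), TRANSFORM:-, EMIT:-] out:P1(v=0); bubbles=3
Tick 6: [PARSE:P3(v=12,ok=F), VALIDATE:-, TRANSFORM:P2(v=2,ok=T), EMIT:-] out:-; bubbles=2
Tick 7: [PARSE:P4(v=15,ok=F), VALIDATE:P3(v=12,ok=F), TRANSFORM:-, EMIT:P2(v=2,ok=T)] out:-; bubbles=1
Tick 8: [PARSE:P5(v=9,ok=F), VALIDATE:P4(v=15,ok=T), TRANSFORM:P3(v=0,ok=F), EMIT:-] out:P2(v=2); bubbles=1
Tick 9: [PARSE:P6(v=19,ok=F), VALIDATE:P5(v=9,ok=F), TRANSFORM:P4(v=30,ok=T), EMIT:P3(v=0,ok=F)] out:-; bubbles=0
Tick 10: [PARSE:-, VALIDATE:P6(v=19,ok=T), TRANSFORM:P5(v=0,ok=F), EMIT:P4(v=30,ok=T)] out:P3(v=0); bubbles=1
Tick 11: [PARSE:-, VALIDATE:-, TRANSFORM:P6(v=38,ok=T), EMIT:P5(v=0,ok=F)] out:P4(v=30); bubbles=2
Tick 12: [PARSE:-, VALIDATE:-, TRANSFORM:-, EMIT:P6(v=38,ok=T)] out:P5(v=0); bubbles=3
Tick 13: [PARSE:-, VALIDATE:-, TRANSFORM:-, EMIT:-] out:P6(v=38); bubbles=4
Total bubble-slots: 28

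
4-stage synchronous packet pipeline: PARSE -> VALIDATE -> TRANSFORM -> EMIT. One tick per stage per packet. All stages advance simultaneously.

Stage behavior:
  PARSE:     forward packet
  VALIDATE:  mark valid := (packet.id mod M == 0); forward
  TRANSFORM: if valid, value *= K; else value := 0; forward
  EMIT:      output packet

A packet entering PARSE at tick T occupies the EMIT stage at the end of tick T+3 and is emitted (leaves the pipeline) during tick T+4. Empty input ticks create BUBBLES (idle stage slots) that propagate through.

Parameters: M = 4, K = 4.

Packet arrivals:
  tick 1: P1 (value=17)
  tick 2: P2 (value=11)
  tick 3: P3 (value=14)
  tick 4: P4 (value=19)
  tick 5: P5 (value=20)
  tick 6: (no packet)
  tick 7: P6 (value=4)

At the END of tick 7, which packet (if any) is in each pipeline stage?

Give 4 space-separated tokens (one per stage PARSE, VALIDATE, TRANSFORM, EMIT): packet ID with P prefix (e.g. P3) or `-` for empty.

Answer: P6 - P5 P4

Derivation:
Tick 1: [PARSE:P1(v=17,ok=F), VALIDATE:-, TRANSFORM:-, EMIT:-] out:-; in:P1
Tick 2: [PARSE:P2(v=11,ok=F), VALIDATE:P1(v=17,ok=F), TRANSFORM:-, EMIT:-] out:-; in:P2
Tick 3: [PARSE:P3(v=14,ok=F), VALIDATE:P2(v=11,ok=F), TRANSFORM:P1(v=0,ok=F), EMIT:-] out:-; in:P3
Tick 4: [PARSE:P4(v=19,ok=F), VALIDATE:P3(v=14,ok=F), TRANSFORM:P2(v=0,ok=F), EMIT:P1(v=0,ok=F)] out:-; in:P4
Tick 5: [PARSE:P5(v=20,ok=F), VALIDATE:P4(v=19,ok=T), TRANSFORM:P3(v=0,ok=F), EMIT:P2(v=0,ok=F)] out:P1(v=0); in:P5
Tick 6: [PARSE:-, VALIDATE:P5(v=20,ok=F), TRANSFORM:P4(v=76,ok=T), EMIT:P3(v=0,ok=F)] out:P2(v=0); in:-
Tick 7: [PARSE:P6(v=4,ok=F), VALIDATE:-, TRANSFORM:P5(v=0,ok=F), EMIT:P4(v=76,ok=T)] out:P3(v=0); in:P6
At end of tick 7: ['P6', '-', 'P5', 'P4']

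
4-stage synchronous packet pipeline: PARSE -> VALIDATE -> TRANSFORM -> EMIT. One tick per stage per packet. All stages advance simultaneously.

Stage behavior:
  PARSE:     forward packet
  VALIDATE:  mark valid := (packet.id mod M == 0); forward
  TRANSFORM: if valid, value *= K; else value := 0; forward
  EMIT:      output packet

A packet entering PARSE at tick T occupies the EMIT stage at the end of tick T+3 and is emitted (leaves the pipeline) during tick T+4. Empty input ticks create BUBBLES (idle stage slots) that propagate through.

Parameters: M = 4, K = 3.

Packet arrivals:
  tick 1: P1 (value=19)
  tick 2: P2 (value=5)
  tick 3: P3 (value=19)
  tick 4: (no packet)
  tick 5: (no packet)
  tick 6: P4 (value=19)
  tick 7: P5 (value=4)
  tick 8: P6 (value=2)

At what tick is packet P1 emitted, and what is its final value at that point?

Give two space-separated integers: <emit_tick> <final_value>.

Answer: 5 0

Derivation:
Tick 1: [PARSE:P1(v=19,ok=F), VALIDATE:-, TRANSFORM:-, EMIT:-] out:-; in:P1
Tick 2: [PARSE:P2(v=5,ok=F), VALIDATE:P1(v=19,ok=F), TRANSFORM:-, EMIT:-] out:-; in:P2
Tick 3: [PARSE:P3(v=19,ok=F), VALIDATE:P2(v=5,ok=F), TRANSFORM:P1(v=0,ok=F), EMIT:-] out:-; in:P3
Tick 4: [PARSE:-, VALIDATE:P3(v=19,ok=F), TRANSFORM:P2(v=0,ok=F), EMIT:P1(v=0,ok=F)] out:-; in:-
Tick 5: [PARSE:-, VALIDATE:-, TRANSFORM:P3(v=0,ok=F), EMIT:P2(v=0,ok=F)] out:P1(v=0); in:-
Tick 6: [PARSE:P4(v=19,ok=F), VALIDATE:-, TRANSFORM:-, EMIT:P3(v=0,ok=F)] out:P2(v=0); in:P4
Tick 7: [PARSE:P5(v=4,ok=F), VALIDATE:P4(v=19,ok=T), TRANSFORM:-, EMIT:-] out:P3(v=0); in:P5
Tick 8: [PARSE:P6(v=2,ok=F), VALIDATE:P5(v=4,ok=F), TRANSFORM:P4(v=57,ok=T), EMIT:-] out:-; in:P6
Tick 9: [PARSE:-, VALIDATE:P6(v=2,ok=F), TRANSFORM:P5(v=0,ok=F), EMIT:P4(v=57,ok=T)] out:-; in:-
Tick 10: [PARSE:-, VALIDATE:-, TRANSFORM:P6(v=0,ok=F), EMIT:P5(v=0,ok=F)] out:P4(v=57); in:-
Tick 11: [PARSE:-, VALIDATE:-, TRANSFORM:-, EMIT:P6(v=0,ok=F)] out:P5(v=0); in:-
Tick 12: [PARSE:-, VALIDATE:-, TRANSFORM:-, EMIT:-] out:P6(v=0); in:-
P1: arrives tick 1, valid=False (id=1, id%4=1), emit tick 5, final value 0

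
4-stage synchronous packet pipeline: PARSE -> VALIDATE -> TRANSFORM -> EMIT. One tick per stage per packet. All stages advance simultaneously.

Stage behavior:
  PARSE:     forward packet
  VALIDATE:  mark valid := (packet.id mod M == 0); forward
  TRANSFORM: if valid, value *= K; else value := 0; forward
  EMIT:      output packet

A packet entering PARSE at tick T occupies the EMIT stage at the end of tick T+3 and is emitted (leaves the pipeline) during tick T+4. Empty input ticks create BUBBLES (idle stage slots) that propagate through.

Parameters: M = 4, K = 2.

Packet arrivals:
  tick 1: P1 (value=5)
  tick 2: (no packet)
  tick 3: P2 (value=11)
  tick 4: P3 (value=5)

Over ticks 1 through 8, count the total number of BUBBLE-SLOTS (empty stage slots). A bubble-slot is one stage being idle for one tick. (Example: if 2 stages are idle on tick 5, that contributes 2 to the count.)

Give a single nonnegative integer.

Answer: 20

Derivation:
Tick 1: [PARSE:P1(v=5,ok=F), VALIDATE:-, TRANSFORM:-, EMIT:-] out:-; bubbles=3
Tick 2: [PARSE:-, VALIDATE:P1(v=5,ok=F), TRANSFORM:-, EMIT:-] out:-; bubbles=3
Tick 3: [PARSE:P2(v=11,ok=F), VALIDATE:-, TRANSFORM:P1(v=0,ok=F), EMIT:-] out:-; bubbles=2
Tick 4: [PARSE:P3(v=5,ok=F), VALIDATE:P2(v=11,ok=F), TRANSFORM:-, EMIT:P1(v=0,ok=F)] out:-; bubbles=1
Tick 5: [PARSE:-, VALIDATE:P3(v=5,ok=F), TRANSFORM:P2(v=0,ok=F), EMIT:-] out:P1(v=0); bubbles=2
Tick 6: [PARSE:-, VALIDATE:-, TRANSFORM:P3(v=0,ok=F), EMIT:P2(v=0,ok=F)] out:-; bubbles=2
Tick 7: [PARSE:-, VALIDATE:-, TRANSFORM:-, EMIT:P3(v=0,ok=F)] out:P2(v=0); bubbles=3
Tick 8: [PARSE:-, VALIDATE:-, TRANSFORM:-, EMIT:-] out:P3(v=0); bubbles=4
Total bubble-slots: 20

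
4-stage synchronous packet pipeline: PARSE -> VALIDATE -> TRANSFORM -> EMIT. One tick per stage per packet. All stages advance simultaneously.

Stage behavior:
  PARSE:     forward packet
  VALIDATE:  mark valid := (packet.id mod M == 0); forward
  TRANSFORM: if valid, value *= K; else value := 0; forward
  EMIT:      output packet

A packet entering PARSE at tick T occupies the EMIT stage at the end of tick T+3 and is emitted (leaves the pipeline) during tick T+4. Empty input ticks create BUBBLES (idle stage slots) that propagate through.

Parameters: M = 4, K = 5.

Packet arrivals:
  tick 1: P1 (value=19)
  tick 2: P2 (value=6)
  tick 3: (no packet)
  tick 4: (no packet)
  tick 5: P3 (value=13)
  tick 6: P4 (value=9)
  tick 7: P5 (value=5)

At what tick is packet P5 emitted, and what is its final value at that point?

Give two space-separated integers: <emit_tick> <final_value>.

Tick 1: [PARSE:P1(v=19,ok=F), VALIDATE:-, TRANSFORM:-, EMIT:-] out:-; in:P1
Tick 2: [PARSE:P2(v=6,ok=F), VALIDATE:P1(v=19,ok=F), TRANSFORM:-, EMIT:-] out:-; in:P2
Tick 3: [PARSE:-, VALIDATE:P2(v=6,ok=F), TRANSFORM:P1(v=0,ok=F), EMIT:-] out:-; in:-
Tick 4: [PARSE:-, VALIDATE:-, TRANSFORM:P2(v=0,ok=F), EMIT:P1(v=0,ok=F)] out:-; in:-
Tick 5: [PARSE:P3(v=13,ok=F), VALIDATE:-, TRANSFORM:-, EMIT:P2(v=0,ok=F)] out:P1(v=0); in:P3
Tick 6: [PARSE:P4(v=9,ok=F), VALIDATE:P3(v=13,ok=F), TRANSFORM:-, EMIT:-] out:P2(v=0); in:P4
Tick 7: [PARSE:P5(v=5,ok=F), VALIDATE:P4(v=9,ok=T), TRANSFORM:P3(v=0,ok=F), EMIT:-] out:-; in:P5
Tick 8: [PARSE:-, VALIDATE:P5(v=5,ok=F), TRANSFORM:P4(v=45,ok=T), EMIT:P3(v=0,ok=F)] out:-; in:-
Tick 9: [PARSE:-, VALIDATE:-, TRANSFORM:P5(v=0,ok=F), EMIT:P4(v=45,ok=T)] out:P3(v=0); in:-
Tick 10: [PARSE:-, VALIDATE:-, TRANSFORM:-, EMIT:P5(v=0,ok=F)] out:P4(v=45); in:-
Tick 11: [PARSE:-, VALIDATE:-, TRANSFORM:-, EMIT:-] out:P5(v=0); in:-
P5: arrives tick 7, valid=False (id=5, id%4=1), emit tick 11, final value 0

Answer: 11 0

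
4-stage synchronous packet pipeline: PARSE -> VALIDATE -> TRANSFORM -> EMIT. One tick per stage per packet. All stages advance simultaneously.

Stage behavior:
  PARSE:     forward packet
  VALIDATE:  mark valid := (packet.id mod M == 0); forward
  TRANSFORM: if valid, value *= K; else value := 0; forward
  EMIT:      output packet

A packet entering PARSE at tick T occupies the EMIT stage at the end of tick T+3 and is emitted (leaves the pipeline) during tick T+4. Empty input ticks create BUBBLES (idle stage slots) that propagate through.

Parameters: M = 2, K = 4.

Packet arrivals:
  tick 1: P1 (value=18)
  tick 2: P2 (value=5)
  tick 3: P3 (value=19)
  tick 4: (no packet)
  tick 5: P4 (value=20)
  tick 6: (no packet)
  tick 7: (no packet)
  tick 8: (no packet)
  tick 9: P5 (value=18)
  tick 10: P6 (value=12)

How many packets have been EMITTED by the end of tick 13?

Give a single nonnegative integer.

Answer: 5

Derivation:
Tick 1: [PARSE:P1(v=18,ok=F), VALIDATE:-, TRANSFORM:-, EMIT:-] out:-; in:P1
Tick 2: [PARSE:P2(v=5,ok=F), VALIDATE:P1(v=18,ok=F), TRANSFORM:-, EMIT:-] out:-; in:P2
Tick 3: [PARSE:P3(v=19,ok=F), VALIDATE:P2(v=5,ok=T), TRANSFORM:P1(v=0,ok=F), EMIT:-] out:-; in:P3
Tick 4: [PARSE:-, VALIDATE:P3(v=19,ok=F), TRANSFORM:P2(v=20,ok=T), EMIT:P1(v=0,ok=F)] out:-; in:-
Tick 5: [PARSE:P4(v=20,ok=F), VALIDATE:-, TRANSFORM:P3(v=0,ok=F), EMIT:P2(v=20,ok=T)] out:P1(v=0); in:P4
Tick 6: [PARSE:-, VALIDATE:P4(v=20,ok=T), TRANSFORM:-, EMIT:P3(v=0,ok=F)] out:P2(v=20); in:-
Tick 7: [PARSE:-, VALIDATE:-, TRANSFORM:P4(v=80,ok=T), EMIT:-] out:P3(v=0); in:-
Tick 8: [PARSE:-, VALIDATE:-, TRANSFORM:-, EMIT:P4(v=80,ok=T)] out:-; in:-
Tick 9: [PARSE:P5(v=18,ok=F), VALIDATE:-, TRANSFORM:-, EMIT:-] out:P4(v=80); in:P5
Tick 10: [PARSE:P6(v=12,ok=F), VALIDATE:P5(v=18,ok=F), TRANSFORM:-, EMIT:-] out:-; in:P6
Tick 11: [PARSE:-, VALIDATE:P6(v=12,ok=T), TRANSFORM:P5(v=0,ok=F), EMIT:-] out:-; in:-
Tick 12: [PARSE:-, VALIDATE:-, TRANSFORM:P6(v=48,ok=T), EMIT:P5(v=0,ok=F)] out:-; in:-
Tick 13: [PARSE:-, VALIDATE:-, TRANSFORM:-, EMIT:P6(v=48,ok=T)] out:P5(v=0); in:-
Emitted by tick 13: ['P1', 'P2', 'P3', 'P4', 'P5']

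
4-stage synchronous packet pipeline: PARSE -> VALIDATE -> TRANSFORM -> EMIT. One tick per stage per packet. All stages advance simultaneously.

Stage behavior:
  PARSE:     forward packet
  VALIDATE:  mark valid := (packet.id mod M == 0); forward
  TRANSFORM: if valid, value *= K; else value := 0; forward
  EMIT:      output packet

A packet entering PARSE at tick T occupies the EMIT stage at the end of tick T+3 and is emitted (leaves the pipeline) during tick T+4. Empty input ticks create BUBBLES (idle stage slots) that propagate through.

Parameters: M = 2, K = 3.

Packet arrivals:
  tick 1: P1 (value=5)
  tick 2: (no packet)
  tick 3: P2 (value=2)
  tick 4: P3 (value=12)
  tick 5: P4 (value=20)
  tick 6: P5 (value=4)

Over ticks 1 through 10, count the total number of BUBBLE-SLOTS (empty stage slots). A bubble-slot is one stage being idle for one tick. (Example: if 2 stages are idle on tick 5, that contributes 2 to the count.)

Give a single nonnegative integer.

Tick 1: [PARSE:P1(v=5,ok=F), VALIDATE:-, TRANSFORM:-, EMIT:-] out:-; bubbles=3
Tick 2: [PARSE:-, VALIDATE:P1(v=5,ok=F), TRANSFORM:-, EMIT:-] out:-; bubbles=3
Tick 3: [PARSE:P2(v=2,ok=F), VALIDATE:-, TRANSFORM:P1(v=0,ok=F), EMIT:-] out:-; bubbles=2
Tick 4: [PARSE:P3(v=12,ok=F), VALIDATE:P2(v=2,ok=T), TRANSFORM:-, EMIT:P1(v=0,ok=F)] out:-; bubbles=1
Tick 5: [PARSE:P4(v=20,ok=F), VALIDATE:P3(v=12,ok=F), TRANSFORM:P2(v=6,ok=T), EMIT:-] out:P1(v=0); bubbles=1
Tick 6: [PARSE:P5(v=4,ok=F), VALIDATE:P4(v=20,ok=T), TRANSFORM:P3(v=0,ok=F), EMIT:P2(v=6,ok=T)] out:-; bubbles=0
Tick 7: [PARSE:-, VALIDATE:P5(v=4,ok=F), TRANSFORM:P4(v=60,ok=T), EMIT:P3(v=0,ok=F)] out:P2(v=6); bubbles=1
Tick 8: [PARSE:-, VALIDATE:-, TRANSFORM:P5(v=0,ok=F), EMIT:P4(v=60,ok=T)] out:P3(v=0); bubbles=2
Tick 9: [PARSE:-, VALIDATE:-, TRANSFORM:-, EMIT:P5(v=0,ok=F)] out:P4(v=60); bubbles=3
Tick 10: [PARSE:-, VALIDATE:-, TRANSFORM:-, EMIT:-] out:P5(v=0); bubbles=4
Total bubble-slots: 20

Answer: 20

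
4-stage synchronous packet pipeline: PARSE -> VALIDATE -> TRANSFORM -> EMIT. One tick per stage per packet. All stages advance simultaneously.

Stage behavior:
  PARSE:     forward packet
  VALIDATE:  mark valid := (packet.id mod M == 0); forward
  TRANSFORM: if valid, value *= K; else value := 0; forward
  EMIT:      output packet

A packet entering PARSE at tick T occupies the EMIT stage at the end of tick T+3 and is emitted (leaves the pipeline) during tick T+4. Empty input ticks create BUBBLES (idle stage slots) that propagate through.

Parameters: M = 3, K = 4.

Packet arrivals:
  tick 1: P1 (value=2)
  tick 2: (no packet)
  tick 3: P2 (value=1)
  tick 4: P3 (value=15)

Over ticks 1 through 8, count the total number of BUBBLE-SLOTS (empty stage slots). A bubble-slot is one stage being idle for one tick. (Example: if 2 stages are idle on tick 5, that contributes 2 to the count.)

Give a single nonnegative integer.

Answer: 20

Derivation:
Tick 1: [PARSE:P1(v=2,ok=F), VALIDATE:-, TRANSFORM:-, EMIT:-] out:-; bubbles=3
Tick 2: [PARSE:-, VALIDATE:P1(v=2,ok=F), TRANSFORM:-, EMIT:-] out:-; bubbles=3
Tick 3: [PARSE:P2(v=1,ok=F), VALIDATE:-, TRANSFORM:P1(v=0,ok=F), EMIT:-] out:-; bubbles=2
Tick 4: [PARSE:P3(v=15,ok=F), VALIDATE:P2(v=1,ok=F), TRANSFORM:-, EMIT:P1(v=0,ok=F)] out:-; bubbles=1
Tick 5: [PARSE:-, VALIDATE:P3(v=15,ok=T), TRANSFORM:P2(v=0,ok=F), EMIT:-] out:P1(v=0); bubbles=2
Tick 6: [PARSE:-, VALIDATE:-, TRANSFORM:P3(v=60,ok=T), EMIT:P2(v=0,ok=F)] out:-; bubbles=2
Tick 7: [PARSE:-, VALIDATE:-, TRANSFORM:-, EMIT:P3(v=60,ok=T)] out:P2(v=0); bubbles=3
Tick 8: [PARSE:-, VALIDATE:-, TRANSFORM:-, EMIT:-] out:P3(v=60); bubbles=4
Total bubble-slots: 20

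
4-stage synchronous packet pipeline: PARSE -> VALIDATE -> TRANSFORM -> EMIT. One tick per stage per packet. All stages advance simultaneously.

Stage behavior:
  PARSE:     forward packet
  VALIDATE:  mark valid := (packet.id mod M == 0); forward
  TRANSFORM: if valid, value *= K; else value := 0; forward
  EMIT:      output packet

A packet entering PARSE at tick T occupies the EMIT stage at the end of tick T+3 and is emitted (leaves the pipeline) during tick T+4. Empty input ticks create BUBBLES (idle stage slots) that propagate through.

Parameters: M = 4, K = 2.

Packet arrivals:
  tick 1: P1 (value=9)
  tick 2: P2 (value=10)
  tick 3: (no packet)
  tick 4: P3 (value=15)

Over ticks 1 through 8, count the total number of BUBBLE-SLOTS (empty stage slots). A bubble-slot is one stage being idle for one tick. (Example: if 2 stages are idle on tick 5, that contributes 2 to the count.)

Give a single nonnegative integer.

Tick 1: [PARSE:P1(v=9,ok=F), VALIDATE:-, TRANSFORM:-, EMIT:-] out:-; bubbles=3
Tick 2: [PARSE:P2(v=10,ok=F), VALIDATE:P1(v=9,ok=F), TRANSFORM:-, EMIT:-] out:-; bubbles=2
Tick 3: [PARSE:-, VALIDATE:P2(v=10,ok=F), TRANSFORM:P1(v=0,ok=F), EMIT:-] out:-; bubbles=2
Tick 4: [PARSE:P3(v=15,ok=F), VALIDATE:-, TRANSFORM:P2(v=0,ok=F), EMIT:P1(v=0,ok=F)] out:-; bubbles=1
Tick 5: [PARSE:-, VALIDATE:P3(v=15,ok=F), TRANSFORM:-, EMIT:P2(v=0,ok=F)] out:P1(v=0); bubbles=2
Tick 6: [PARSE:-, VALIDATE:-, TRANSFORM:P3(v=0,ok=F), EMIT:-] out:P2(v=0); bubbles=3
Tick 7: [PARSE:-, VALIDATE:-, TRANSFORM:-, EMIT:P3(v=0,ok=F)] out:-; bubbles=3
Tick 8: [PARSE:-, VALIDATE:-, TRANSFORM:-, EMIT:-] out:P3(v=0); bubbles=4
Total bubble-slots: 20

Answer: 20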